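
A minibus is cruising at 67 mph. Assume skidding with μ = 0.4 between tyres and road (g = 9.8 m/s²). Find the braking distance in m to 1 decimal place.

67 mph × 0.44704 = 29.9517 m/s.
a = μg = 0.4 × 9.8 = 3.920 m/s².
Braking distance = v²/(2a) = 29.9517² / (2 × 3.920) = 897.104 / 7.840 = 114.427 m.

Braking distance ≈ 114.4 m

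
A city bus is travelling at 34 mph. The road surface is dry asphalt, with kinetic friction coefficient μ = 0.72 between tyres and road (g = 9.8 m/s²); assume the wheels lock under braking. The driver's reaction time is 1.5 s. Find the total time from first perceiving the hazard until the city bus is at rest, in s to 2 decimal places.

Total time ≈ 3.65 s

34 mph × 0.44704 = 15.1994 m/s.
a = μg = 0.72 × 9.8 = 7.056 m/s².
Braking time = v/a = 15.1994 / 7.056 = 2.154 s.
Total = 1.5 + 2.154 = 3.654 s.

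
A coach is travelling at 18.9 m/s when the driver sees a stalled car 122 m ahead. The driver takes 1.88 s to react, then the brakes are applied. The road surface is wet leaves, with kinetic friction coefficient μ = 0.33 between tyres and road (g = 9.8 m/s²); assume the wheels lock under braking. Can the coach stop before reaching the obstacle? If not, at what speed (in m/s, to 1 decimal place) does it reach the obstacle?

a = μg = 0.33 × 9.8 = 3.234 m/s².
Reaction distance = 18.9000 × 1.88 = 35.532 m.
Braking distance = v²/(2a) = 357.210 / 6.468 = 55.227 m.
Total stopping distance = 35.532 + 55.227 = 90.759 m, vs 122 m available — it stops with 122 − 90.759 = 31.241 m to spare.

Yes — it stops about 31.2 m short of the obstacle, so it never reaches it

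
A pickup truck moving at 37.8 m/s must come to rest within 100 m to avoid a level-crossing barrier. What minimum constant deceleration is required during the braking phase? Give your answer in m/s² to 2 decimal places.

v² = 2a·d ⇒ a = v²/(2d) = 37.8000² / (2 × 100.000) = 1428.840 / 200.000 = 7.1442 m/s².

Required deceleration ≈ 7.14 m/s²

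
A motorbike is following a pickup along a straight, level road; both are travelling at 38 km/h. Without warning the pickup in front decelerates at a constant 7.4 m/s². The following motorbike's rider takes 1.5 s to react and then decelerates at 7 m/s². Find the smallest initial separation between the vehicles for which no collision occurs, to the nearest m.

38 km/h ÷ 3.6 = 10.5556 m/s.
Leader travels v²/(2a_L) = 111.421 / 14.800 = 7.528 m before stopping.
Follower covers v·t_r = 10.5556 × 1.5 = 15.833 m while reacting, then v²/(2a_F) = 111.421 / 14.000 = 7.959 m while braking, for a total of 15.833 + 7.959 = 23.792 m.
Since a_F ≤ a_L and the follower starts braking later, the follower is never slower than the leader, so the closest approach is when both have stopped.
Minimum gap = 23.792 − 7.528 = 16.264 m.

Minimum gap ≈ 16 m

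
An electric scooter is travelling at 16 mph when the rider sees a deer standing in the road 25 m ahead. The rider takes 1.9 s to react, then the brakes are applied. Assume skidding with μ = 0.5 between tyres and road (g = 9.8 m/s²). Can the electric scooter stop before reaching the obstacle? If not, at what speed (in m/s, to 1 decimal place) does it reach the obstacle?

16 mph × 0.44704 = 7.1526 m/s.
a = μg = 0.5 × 9.8 = 4.900 m/s².
Reaction distance = 7.1526 × 1.9 = 13.590 m.
Braking distance = v²/(2a) = 51.160 / 9.800 = 5.220 m.
Total stopping distance = 13.590 + 5.220 = 18.810 m, vs 25 m available — it stops with 25 − 18.810 = 6.190 m to spare.

Yes — it stops about 6.2 m short of the obstacle, so it never reaches it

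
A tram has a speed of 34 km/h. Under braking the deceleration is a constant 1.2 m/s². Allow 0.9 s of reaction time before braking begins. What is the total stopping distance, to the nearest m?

Total stopping distance ≈ 46 m

34 km/h ÷ 3.6 = 9.4444 m/s.
Reaction distance = v·t_r = 9.4444 × 0.9 = 8.500 m.
Braking distance = v²/(2a) = 9.4444² / (2 × 1.200) = 89.197 / 2.400 = 37.165 m.
Total = 8.500 + 37.165 = 45.665 m.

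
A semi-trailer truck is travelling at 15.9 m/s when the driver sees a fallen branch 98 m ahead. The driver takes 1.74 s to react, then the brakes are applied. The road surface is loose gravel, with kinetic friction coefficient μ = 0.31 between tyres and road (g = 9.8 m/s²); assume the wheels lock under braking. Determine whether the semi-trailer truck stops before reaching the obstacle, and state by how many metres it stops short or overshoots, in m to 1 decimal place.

a = μg = 0.31 × 9.8 = 3.038 m/s².
Reaction distance = 15.9000 × 1.74 = 27.666 m.
Braking distance = v²/(2a) = 252.810 / 6.076 = 41.608 m.
Total stopping distance = 27.666 + 41.608 = 69.274 m, vs 98 m available — it stops with 98 − 69.274 = 28.726 m to spare.

Yes — it stops 28.7 m short of the obstacle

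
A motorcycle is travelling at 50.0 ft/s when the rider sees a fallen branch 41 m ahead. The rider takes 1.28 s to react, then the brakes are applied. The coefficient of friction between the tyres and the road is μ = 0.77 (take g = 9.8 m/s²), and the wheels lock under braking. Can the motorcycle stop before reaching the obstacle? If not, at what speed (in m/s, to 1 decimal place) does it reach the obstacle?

Yes — it stops about 6.1 m short of the obstacle, so it never reaches it

50 ft/s × 0.3048 = 15.2400 m/s.
a = μg = 0.77 × 9.8 = 7.546 m/s².
Reaction distance = 15.2400 × 1.28 = 19.507 m.
Braking distance = v²/(2a) = 232.258 / 15.092 = 15.389 m.
Total stopping distance = 19.507 + 15.389 = 34.896 m, vs 41 m available — it stops with 41 − 34.896 = 6.104 m to spare.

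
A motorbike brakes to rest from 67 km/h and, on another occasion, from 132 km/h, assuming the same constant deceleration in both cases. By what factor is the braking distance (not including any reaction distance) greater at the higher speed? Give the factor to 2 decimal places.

Factor ≈ 3.88

Braking distance d = v²/(2a), so with a fixed, d ∝ v².
Factor = (132/67)² = 1.9701² = 3.8813.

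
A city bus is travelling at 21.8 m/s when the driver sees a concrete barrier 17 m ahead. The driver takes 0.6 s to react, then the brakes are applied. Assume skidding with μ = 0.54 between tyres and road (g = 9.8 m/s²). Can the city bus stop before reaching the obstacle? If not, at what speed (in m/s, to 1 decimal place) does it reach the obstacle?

No — it strikes the obstacle at 20.8 m/s

a = μg = 0.54 × 9.8 = 5.292 m/s².
Reaction distance = 21.8000 × 0.6 = 13.080 m.
Braking distance needed to stop: v²/(2a) = 475.240 / 10.584 = 44.902 m, so total needed = 13.080 + 44.902 = 57.982 m > 17 m — it cannot stop.
Distance remaining when braking begins: 17 − 13.080 = 3.920 m.
v² = v₀² − 2a·d = 475.240 − 2 × 5.292 × 3.920 = 433.751 m²/s².
v = √433.751 = 20.827 m/s.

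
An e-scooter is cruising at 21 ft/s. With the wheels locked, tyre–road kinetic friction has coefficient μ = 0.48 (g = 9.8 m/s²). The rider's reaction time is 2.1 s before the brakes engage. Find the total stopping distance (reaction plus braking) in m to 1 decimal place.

21 ft/s × 0.3048 = 6.4008 m/s.
a = μg = 0.48 × 9.8 = 4.704 m/s².
Reaction distance = v·t_r = 6.4008 × 2.1 = 13.442 m.
Braking distance = v²/(2a) = 6.4008² / (2 × 4.704) = 40.970 / 9.408 = 4.355 m.
Total = 13.442 + 4.355 = 17.797 m.

Total stopping distance ≈ 17.8 m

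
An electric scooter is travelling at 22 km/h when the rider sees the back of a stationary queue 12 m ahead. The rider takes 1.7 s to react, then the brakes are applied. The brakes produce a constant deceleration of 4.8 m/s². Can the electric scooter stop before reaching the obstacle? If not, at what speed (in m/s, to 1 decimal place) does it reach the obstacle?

22 km/h ÷ 3.6 = 6.1111 m/s.
Reaction distance = 6.1111 × 1.7 = 10.389 m.
Braking distance needed to stop: v²/(2a) = 37.346 / 9.600 = 3.890 m, so total needed = 10.389 + 3.890 = 14.279 m > 12 m — it cannot stop.
Distance remaining when braking begins: 12 − 10.389 = 1.611 m.
v² = v₀² − 2a·d = 37.346 − 2 × 4.800 × 1.611 = 21.880 m²/s².
v = √21.880 = 4.678 m/s.

No — it strikes the obstacle at 4.7 m/s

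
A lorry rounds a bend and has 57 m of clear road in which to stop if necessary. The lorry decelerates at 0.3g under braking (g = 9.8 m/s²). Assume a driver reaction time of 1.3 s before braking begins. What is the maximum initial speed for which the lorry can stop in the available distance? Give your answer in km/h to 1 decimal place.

a = 0.3 × 9.8 = 2.940 m/s².
Stopping distance: v·t_r + v²/(2a) = 57 with t_r = 1.3 s and a = 2.940 m/s².
So v² + 7.644 v − 335.16 = 0.
Positive root: v = −a·t_r + √((a·t_r)² + 2a·d) = −3.822 + √(14.608 + 335.16) = 14.8801 m/s.
14.8801 m/s × 3.6 = 53.568 km/h.

Maximum speed ≈ 53.6 km/h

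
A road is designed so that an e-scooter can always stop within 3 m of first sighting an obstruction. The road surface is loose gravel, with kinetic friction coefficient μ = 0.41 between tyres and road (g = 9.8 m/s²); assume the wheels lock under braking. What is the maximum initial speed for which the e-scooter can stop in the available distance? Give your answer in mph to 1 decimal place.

a = μg = 0.41 × 9.8 = 4.018 m/s².
v²/(2a) = d ⇒ v = √(2 × 4.018 × 3) = √24.11 = 4.9102 m/s.
4.9102 m/s ÷ 0.44704 = 10.984 mph.

Maximum speed ≈ 11.0 mph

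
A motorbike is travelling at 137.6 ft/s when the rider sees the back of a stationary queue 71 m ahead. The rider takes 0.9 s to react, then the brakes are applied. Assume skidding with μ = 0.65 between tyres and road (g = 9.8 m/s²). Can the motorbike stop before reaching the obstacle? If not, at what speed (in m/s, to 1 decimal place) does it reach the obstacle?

137.6 ft/s × 0.3048 = 41.9405 m/s.
a = μg = 0.65 × 9.8 = 6.370 m/s².
Reaction distance = 41.9405 × 0.9 = 37.746 m.
Braking distance needed to stop: v²/(2a) = 1759.006 / 12.740 = 138.070 m, so total needed = 37.746 + 138.070 = 175.816 m > 71 m — it cannot stop.
Distance remaining when braking begins: 71 − 37.746 = 33.254 m.
v² = v₀² − 2a·d = 1759.006 − 2 × 6.370 × 33.254 = 1335.350 m²/s².
v = √1335.350 = 36.542 m/s.

No — it strikes the obstacle at 36.5 m/s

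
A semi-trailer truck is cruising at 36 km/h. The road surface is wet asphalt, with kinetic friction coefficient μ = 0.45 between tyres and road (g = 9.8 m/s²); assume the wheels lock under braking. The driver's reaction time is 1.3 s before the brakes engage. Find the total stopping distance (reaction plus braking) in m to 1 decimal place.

Total stopping distance ≈ 24.3 m

36 km/h ÷ 3.6 = 10.0000 m/s.
a = μg = 0.45 × 9.8 = 4.410 m/s².
Reaction distance = v·t_r = 10.0000 × 1.3 = 13.000 m.
Braking distance = v²/(2a) = 10.0000² / (2 × 4.410) = 100.000 / 8.820 = 11.338 m.
Total = 13.000 + 11.338 = 24.338 m.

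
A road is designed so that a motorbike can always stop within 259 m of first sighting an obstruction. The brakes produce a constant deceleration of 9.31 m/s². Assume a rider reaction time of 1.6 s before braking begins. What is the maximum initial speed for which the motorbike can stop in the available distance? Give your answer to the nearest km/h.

Maximum speed ≈ 202 km/h

Stopping distance: v·t_r + v²/(2a) = 259 with t_r = 1.6 s and a = 9.310 m/s².
So v² + 29.792 v − 4822.58 = 0.
Positive root: v = −a·t_r + √((a·t_r)² + 2a·d) = −14.896 + √(221.891 + 4822.58) = 56.1284 m/s.
56.1284 m/s × 3.6 = 202.062 km/h.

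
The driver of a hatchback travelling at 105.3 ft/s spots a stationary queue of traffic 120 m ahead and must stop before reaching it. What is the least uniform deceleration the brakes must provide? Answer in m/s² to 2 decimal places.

Required deceleration ≈ 4.29 m/s²

105.3 ft/s × 0.3048 = 32.0954 m/s.
v² = 2a·d ⇒ a = v²/(2d) = 32.0954² / (2 × 120.000) = 1030.115 / 240.000 = 4.2921 m/s².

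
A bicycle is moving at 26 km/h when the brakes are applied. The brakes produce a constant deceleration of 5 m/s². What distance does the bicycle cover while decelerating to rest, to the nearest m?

Braking distance ≈ 5 m

26 km/h ÷ 3.6 = 7.2222 m/s.
Braking distance = v²/(2a) = 7.2222² / (2 × 5.000) = 52.160 / 10.000 = 5.216 m.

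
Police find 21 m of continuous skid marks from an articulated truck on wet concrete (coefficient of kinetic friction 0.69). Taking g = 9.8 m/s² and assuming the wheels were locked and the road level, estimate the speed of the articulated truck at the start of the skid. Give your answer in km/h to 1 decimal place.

Initial speed ≈ 60.7 km/h

Deceleration a = μg = 0.69 × 9.8 = 6.762 m/s².
v = √(2a·d) = √(2 × 6.762 × 21) = √284.004 = 16.8524 m/s.
= 16.8524 × 3.6 = 60.669 km/h.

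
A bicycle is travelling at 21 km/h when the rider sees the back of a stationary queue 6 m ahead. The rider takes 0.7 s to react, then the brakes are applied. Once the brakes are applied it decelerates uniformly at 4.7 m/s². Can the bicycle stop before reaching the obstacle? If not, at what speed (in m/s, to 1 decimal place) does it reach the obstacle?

No — it strikes the obstacle at 4.0 m/s

21 km/h ÷ 3.6 = 5.8333 m/s.
Reaction distance = 5.8333 × 0.7 = 4.083 m.
Braking distance needed to stop: v²/(2a) = 34.027 / 9.400 = 3.620 m, so total needed = 4.083 + 3.620 = 7.703 m > 6 m — it cannot stop.
Distance remaining when braking begins: 6 − 4.083 = 1.917 m.
v² = v₀² − 2a·d = 34.027 − 2 × 4.700 × 1.917 = 16.007 m²/s².
v = √16.007 = 4.001 m/s.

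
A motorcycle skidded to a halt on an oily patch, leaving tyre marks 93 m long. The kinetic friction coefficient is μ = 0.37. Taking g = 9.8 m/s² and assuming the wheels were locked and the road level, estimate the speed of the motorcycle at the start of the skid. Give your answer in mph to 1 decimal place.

Deceleration a = μg = 0.37 × 9.8 = 3.626 m/s².
v = √(2a·d) = √(2 × 3.626 × 93) = √674.436 = 25.9699 m/s.
= 25.9699 ÷ 0.44704 = 58.093 mph.

Initial speed ≈ 58.1 mph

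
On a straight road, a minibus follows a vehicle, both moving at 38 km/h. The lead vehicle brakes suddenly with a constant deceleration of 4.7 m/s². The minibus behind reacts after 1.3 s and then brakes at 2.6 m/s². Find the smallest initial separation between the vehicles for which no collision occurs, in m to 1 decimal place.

38 km/h ÷ 3.6 = 10.5556 m/s.
Leader travels v²/(2a_L) = 111.421 / 9.400 = 11.853 m before stopping.
Follower covers v·t_r = 10.5556 × 1.3 = 13.722 m while reacting, then v²/(2a_F) = 111.421 / 5.200 = 21.427 m while braking, for a total of 13.722 + 21.427 = 35.149 m.
Since a_F ≤ a_L and the follower starts braking later, the follower is never slower than the leader, so the closest approach is when both have stopped.
Minimum gap = 35.149 − 11.853 = 23.296 m.

Minimum gap ≈ 23.3 m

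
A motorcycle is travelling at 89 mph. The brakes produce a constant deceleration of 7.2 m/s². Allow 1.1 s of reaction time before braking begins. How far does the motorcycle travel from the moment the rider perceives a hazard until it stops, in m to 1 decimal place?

89 mph × 0.44704 = 39.7866 m/s.
Reaction distance = v·t_r = 39.7866 × 1.1 = 43.765 m.
Braking distance = v²/(2a) = 39.7866² / (2 × 7.200) = 1582.974 / 14.400 = 109.929 m.
Total = 43.765 + 109.929 = 153.694 m.

Total stopping distance ≈ 153.7 m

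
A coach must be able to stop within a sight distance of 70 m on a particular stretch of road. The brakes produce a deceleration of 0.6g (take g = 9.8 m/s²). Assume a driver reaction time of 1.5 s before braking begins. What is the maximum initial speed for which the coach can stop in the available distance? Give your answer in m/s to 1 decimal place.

Maximum speed ≈ 21.2 m/s

a = 0.6 × 9.8 = 5.880 m/s².
Stopping distance: v·t_r + v²/(2a) = 70 with t_r = 1.5 s and a = 5.880 m/s².
So v² + 17.640 v − 823.20 = 0.
Positive root: v = −a·t_r + √((a·t_r)² + 2a·d) = −8.820 + √(77.792 + 823.20) = 21.1965 m/s.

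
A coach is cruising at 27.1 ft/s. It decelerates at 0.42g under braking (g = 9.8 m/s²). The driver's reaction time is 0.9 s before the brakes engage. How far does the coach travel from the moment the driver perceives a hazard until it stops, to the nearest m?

27.1 ft/s × 0.3048 = 8.2601 m/s.
a = 0.42 × 9.8 = 4.116 m/s².
Reaction distance = v·t_r = 8.2601 × 0.9 = 7.434 m.
Braking distance = v²/(2a) = 8.2601² / (2 × 4.116) = 68.229 / 8.232 = 8.288 m.
Total = 7.434 + 8.288 = 15.722 m.

Total stopping distance ≈ 16 m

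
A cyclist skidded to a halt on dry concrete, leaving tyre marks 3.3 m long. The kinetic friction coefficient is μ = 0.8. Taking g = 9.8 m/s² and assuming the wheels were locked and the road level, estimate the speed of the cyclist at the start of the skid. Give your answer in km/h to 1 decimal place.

Deceleration a = μg = 0.8 × 9.8 = 7.840 m/s².
v = √(2a·d) = √(2 × 7.840 × 3.3) = √51.744 = 7.1933 m/s.
= 7.1933 × 3.6 = 25.896 km/h.

Initial speed ≈ 25.9 km/h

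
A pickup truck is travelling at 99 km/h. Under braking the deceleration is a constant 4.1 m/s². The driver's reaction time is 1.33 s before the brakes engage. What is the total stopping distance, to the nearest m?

99 km/h ÷ 3.6 = 27.5000 m/s.
Reaction distance = v·t_r = 27.5000 × 1.33 = 36.575 m.
Braking distance = v²/(2a) = 27.5000² / (2 × 4.100) = 756.250 / 8.200 = 92.226 m.
Total = 36.575 + 92.226 = 128.801 m.

Total stopping distance ≈ 129 m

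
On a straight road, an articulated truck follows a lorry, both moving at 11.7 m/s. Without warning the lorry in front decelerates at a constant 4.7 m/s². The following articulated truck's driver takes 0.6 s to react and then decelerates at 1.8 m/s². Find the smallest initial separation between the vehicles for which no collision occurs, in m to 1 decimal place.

Minimum gap ≈ 30.5 m

Leader travels v²/(2a_L) = 136.890 / 9.400 = 14.563 m before stopping.
Follower covers v·t_r = 11.7000 × 0.6 = 7.020 m while reacting, then v²/(2a_F) = 136.890 / 3.600 = 38.025 m while braking, for a total of 7.020 + 38.025 = 45.045 m.
Since a_F ≤ a_L and the follower starts braking later, the follower is never slower than the leader, so the closest approach is when both have stopped.
Minimum gap = 45.045 − 14.563 = 30.482 m.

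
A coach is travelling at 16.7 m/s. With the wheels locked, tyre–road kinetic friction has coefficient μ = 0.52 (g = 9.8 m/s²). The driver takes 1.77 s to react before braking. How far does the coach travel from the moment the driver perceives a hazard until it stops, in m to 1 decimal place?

a = μg = 0.52 × 9.8 = 5.096 m/s².
Reaction distance = v·t_r = 16.7000 × 1.77 = 29.559 m.
Braking distance = v²/(2a) = 16.7000² / (2 × 5.096) = 278.890 / 10.192 = 27.364 m.
Total = 29.559 + 27.364 = 56.923 m.

Total stopping distance ≈ 56.9 m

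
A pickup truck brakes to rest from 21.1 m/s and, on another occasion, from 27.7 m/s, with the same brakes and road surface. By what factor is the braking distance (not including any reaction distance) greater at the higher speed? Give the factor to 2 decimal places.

Factor ≈ 1.72

Braking distance d = v²/(2a), so with a fixed, d ∝ v².
Factor = (27.7/21.1)² = 1.3128² = 1.7234.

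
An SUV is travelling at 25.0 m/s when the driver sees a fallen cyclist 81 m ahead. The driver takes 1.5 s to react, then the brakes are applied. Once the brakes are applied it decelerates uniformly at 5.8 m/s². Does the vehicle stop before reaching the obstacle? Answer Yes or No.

Reaction distance = 25.0000 × 1.5 = 37.500 m.
Braking distance = v²/(2a) = 625.000 / 11.600 = 53.879 m.
Total stopping distance = 37.500 + 53.879 = 91.379 m, vs 81 m available — it cannot stop in time and overshoots by 91.379 − 81 = 10.379 m.

No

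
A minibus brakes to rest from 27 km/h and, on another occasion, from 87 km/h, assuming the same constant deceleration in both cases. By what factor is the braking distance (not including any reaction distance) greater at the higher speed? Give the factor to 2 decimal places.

Factor ≈ 10.38

Braking distance d = v²/(2a), so with a fixed, d ∝ v².
Factor = (87/27)² = 3.2222² = 10.3826.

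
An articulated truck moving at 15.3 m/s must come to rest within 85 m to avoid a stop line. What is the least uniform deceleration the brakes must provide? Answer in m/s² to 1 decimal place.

v² = 2a·d ⇒ a = v²/(2d) = 15.3000² / (2 × 85.000) = 234.090 / 170.000 = 1.3770 m/s².

Required deceleration ≈ 1.4 m/s²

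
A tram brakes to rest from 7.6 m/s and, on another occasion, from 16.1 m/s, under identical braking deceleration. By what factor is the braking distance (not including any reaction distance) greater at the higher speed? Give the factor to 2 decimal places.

Factor ≈ 4.49

Braking distance d = v²/(2a), so with a fixed, d ∝ v².
Factor = (16.1/7.6)² = 2.1184² = 4.4876.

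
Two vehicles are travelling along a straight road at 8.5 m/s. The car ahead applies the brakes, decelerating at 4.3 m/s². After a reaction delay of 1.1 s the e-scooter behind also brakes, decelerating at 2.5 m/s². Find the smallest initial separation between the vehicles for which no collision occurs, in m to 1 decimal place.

Leader travels v²/(2a_L) = 72.250 / 8.600 = 8.401 m before stopping.
Follower covers v·t_r = 8.5000 × 1.1 = 9.350 m while reacting, then v²/(2a_F) = 72.250 / 5.000 = 14.450 m while braking, for a total of 9.350 + 14.450 = 23.800 m.
Since a_F ≤ a_L and the follower starts braking later, the follower is never slower than the leader, so the closest approach is when both have stopped.
Minimum gap = 23.800 − 8.401 = 15.399 m.

Minimum gap ≈ 15.4 m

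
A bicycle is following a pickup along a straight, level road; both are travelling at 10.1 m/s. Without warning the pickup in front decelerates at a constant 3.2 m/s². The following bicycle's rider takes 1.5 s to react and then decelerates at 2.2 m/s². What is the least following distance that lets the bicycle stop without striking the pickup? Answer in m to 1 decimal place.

Leader travels v²/(2a_L) = 102.010 / 6.400 = 15.939 m before stopping.
Follower covers v·t_r = 10.1000 × 1.5 = 15.150 m while reacting, then v²/(2a_F) = 102.010 / 4.400 = 23.184 m while braking, for a total of 15.150 + 23.184 = 38.334 m.
Since a_F ≤ a_L and the follower starts braking later, the follower is never slower than the leader, so the closest approach is when both have stopped.
Minimum gap = 38.334 − 15.939 = 22.395 m.

Minimum gap ≈ 22.4 m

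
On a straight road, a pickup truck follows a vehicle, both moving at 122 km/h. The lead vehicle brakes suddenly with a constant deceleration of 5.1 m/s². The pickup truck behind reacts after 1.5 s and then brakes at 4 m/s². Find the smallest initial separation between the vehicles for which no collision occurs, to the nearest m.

Minimum gap ≈ 82 m

122 km/h ÷ 3.6 = 33.8889 m/s.
Leader travels v²/(2a_L) = 1148.458 / 10.200 = 112.594 m before stopping.
Follower covers v·t_r = 33.8889 × 1.5 = 50.833 m while reacting, then v²/(2a_F) = 1148.458 / 8.000 = 143.557 m while braking, for a total of 50.833 + 143.557 = 194.390 m.
Since a_F ≤ a_L and the follower starts braking later, the follower is never slower than the leader, so the closest approach is when both have stopped.
Minimum gap = 194.390 − 112.594 = 81.796 m.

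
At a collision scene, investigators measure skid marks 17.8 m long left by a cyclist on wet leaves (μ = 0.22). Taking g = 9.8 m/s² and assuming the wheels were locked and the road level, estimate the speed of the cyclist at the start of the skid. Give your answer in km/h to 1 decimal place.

Initial speed ≈ 31.5 km/h

Deceleration a = μg = 0.22 × 9.8 = 2.156 m/s².
v = √(2a·d) = √(2 × 2.156 × 17.8) = √76.754 = 8.7609 m/s.
= 8.7609 × 3.6 = 31.539 km/h.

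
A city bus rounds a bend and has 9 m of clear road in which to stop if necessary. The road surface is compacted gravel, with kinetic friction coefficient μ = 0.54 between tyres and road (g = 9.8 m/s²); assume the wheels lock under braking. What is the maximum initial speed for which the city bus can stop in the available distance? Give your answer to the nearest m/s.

Maximum speed ≈ 10 m/s

a = μg = 0.54 × 9.8 = 5.292 m/s².
v²/(2a) = d ⇒ v = √(2 × 5.292 × 9) = √95.26 = 9.7601 m/s.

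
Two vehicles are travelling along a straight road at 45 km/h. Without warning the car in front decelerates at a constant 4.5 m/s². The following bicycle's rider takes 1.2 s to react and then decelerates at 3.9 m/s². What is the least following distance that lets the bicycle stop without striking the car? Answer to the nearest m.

Minimum gap ≈ 18 m

45 km/h ÷ 3.6 = 12.5000 m/s.
Leader travels v²/(2a_L) = 156.250 / 9.000 = 17.361 m before stopping.
Follower covers v·t_r = 12.5000 × 1.2 = 15.000 m while reacting, then v²/(2a_F) = 156.250 / 7.800 = 20.032 m while braking, for a total of 15.000 + 20.032 = 35.032 m.
Since a_F ≤ a_L and the follower starts braking later, the follower is never slower than the leader, so the closest approach is when both have stopped.
Minimum gap = 35.032 − 17.361 = 17.671 m.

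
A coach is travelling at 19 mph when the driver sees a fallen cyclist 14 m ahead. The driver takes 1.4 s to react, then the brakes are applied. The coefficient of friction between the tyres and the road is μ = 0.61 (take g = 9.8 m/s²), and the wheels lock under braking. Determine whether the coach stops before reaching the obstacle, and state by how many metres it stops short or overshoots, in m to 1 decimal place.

No — it overshoots by 3.9 m

19 mph × 0.44704 = 8.4938 m/s.
a = μg = 0.61 × 9.8 = 5.978 m/s².
Reaction distance = 8.4938 × 1.4 = 11.891 m.
Braking distance = v²/(2a) = 72.145 / 11.956 = 6.034 m.
Total stopping distance = 11.891 + 6.034 = 17.925 m, vs 14 m available — it cannot stop in time and overshoots by 17.925 − 14 = 3.925 m.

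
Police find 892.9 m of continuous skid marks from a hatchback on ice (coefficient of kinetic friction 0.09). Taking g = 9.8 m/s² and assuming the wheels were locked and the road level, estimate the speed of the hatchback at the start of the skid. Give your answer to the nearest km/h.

Deceleration a = μg = 0.09 × 9.8 = 0.882 m/s².
v = √(2a·d) = √(2 × 0.882 × 892.9) = √1575.076 = 39.6872 m/s.
= 39.6872 × 3.6 = 142.874 km/h.

Initial speed ≈ 143 km/h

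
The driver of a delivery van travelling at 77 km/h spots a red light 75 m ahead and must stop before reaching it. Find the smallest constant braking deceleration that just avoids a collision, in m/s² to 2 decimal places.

Required deceleration ≈ 3.05 m/s²

77 km/h ÷ 3.6 = 21.3889 m/s.
v² = 2a·d ⇒ a = v²/(2d) = 21.3889² / (2 × 75.000) = 457.485 / 150.000 = 3.0499 m/s².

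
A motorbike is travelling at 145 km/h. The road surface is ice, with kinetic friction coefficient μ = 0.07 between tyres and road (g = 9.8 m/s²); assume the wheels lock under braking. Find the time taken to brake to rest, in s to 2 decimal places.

Braking time ≈ 58.71 s

145 km/h ÷ 3.6 = 40.2778 m/s.
a = μg = 0.07 × 9.8 = 0.686 m/s².
Braking time = v/a = 40.2778 / 0.686 = 58.714 s.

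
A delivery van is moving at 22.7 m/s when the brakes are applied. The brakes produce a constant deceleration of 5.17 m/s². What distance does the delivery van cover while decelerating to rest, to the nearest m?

Braking distance = v²/(2a) = 22.7000² / (2 × 5.170) = 515.290 / 10.340 = 49.835 m.

Braking distance ≈ 50 m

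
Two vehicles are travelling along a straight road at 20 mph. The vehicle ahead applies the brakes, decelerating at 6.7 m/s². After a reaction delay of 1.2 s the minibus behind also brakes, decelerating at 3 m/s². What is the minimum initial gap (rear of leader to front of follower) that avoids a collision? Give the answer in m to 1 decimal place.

20 mph × 0.44704 = 8.9408 m/s.
Leader travels v²/(2a_L) = 79.938 / 13.400 = 5.966 m before stopping.
Follower covers v·t_r = 8.9408 × 1.2 = 10.729 m while reacting, then v²/(2a_F) = 79.938 / 6.000 = 13.323 m while braking, for a total of 10.729 + 13.323 = 24.052 m.
Since a_F ≤ a_L and the follower starts braking later, the follower is never slower than the leader, so the closest approach is when both have stopped.
Minimum gap = 24.052 − 5.966 = 18.086 m.

Minimum gap ≈ 18.1 m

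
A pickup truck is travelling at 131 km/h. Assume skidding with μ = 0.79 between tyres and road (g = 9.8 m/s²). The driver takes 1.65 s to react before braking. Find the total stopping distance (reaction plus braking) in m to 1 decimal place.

131 km/h ÷ 3.6 = 36.3889 m/s.
a = μg = 0.79 × 9.8 = 7.742 m/s².
Reaction distance = v·t_r = 36.3889 × 1.65 = 60.042 m.
Braking distance = v²/(2a) = 36.3889² / (2 × 7.742) = 1324.152 / 15.484 = 85.517 m.
Total = 60.042 + 85.517 = 145.559 m.

Total stopping distance ≈ 145.6 m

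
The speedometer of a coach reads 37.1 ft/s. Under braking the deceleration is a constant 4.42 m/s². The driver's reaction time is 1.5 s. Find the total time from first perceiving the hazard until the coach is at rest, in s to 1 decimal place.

37.1 ft/s × 0.3048 = 11.3081 m/s.
Braking time = v/a = 11.3081 / 4.420 = 2.558 s.
Total = 1.5 + 2.558 = 4.058 s.

Total time ≈ 4.1 s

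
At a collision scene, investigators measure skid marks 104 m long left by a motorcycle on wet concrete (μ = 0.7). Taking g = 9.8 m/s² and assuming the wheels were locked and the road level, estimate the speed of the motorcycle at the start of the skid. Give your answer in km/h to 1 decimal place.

Initial speed ≈ 136.0 km/h

Deceleration a = μg = 0.7 × 9.8 = 6.860 m/s².
v = √(2a·d) = √(2 × 6.860 × 104) = √1426.880 = 37.7741 m/s.
= 37.7741 × 3.6 = 135.987 km/h.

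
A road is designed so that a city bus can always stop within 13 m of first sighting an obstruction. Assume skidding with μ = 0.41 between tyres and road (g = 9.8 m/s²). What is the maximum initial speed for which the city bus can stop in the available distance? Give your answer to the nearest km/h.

Maximum speed ≈ 37 km/h

a = μg = 0.41 × 9.8 = 4.018 m/s².
v²/(2a) = d ⇒ v = √(2 × 4.018 × 13) = √104.47 = 10.2211 m/s.
10.2211 m/s × 3.6 = 36.796 km/h.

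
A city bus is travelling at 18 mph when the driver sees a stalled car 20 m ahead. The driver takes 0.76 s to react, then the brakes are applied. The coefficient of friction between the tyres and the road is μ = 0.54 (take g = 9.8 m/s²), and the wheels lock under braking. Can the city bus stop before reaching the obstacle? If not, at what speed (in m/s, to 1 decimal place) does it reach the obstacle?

Yes — it stops about 7.8 m short of the obstacle, so it never reaches it

18 mph × 0.44704 = 8.0467 m/s.
a = μg = 0.54 × 9.8 = 5.292 m/s².
Reaction distance = 8.0467 × 0.76 = 6.115 m.
Braking distance = v²/(2a) = 64.749 / 10.584 = 6.118 m.
Total stopping distance = 6.115 + 6.118 = 12.233 m, vs 20 m available — it stops with 20 − 12.233 = 7.767 m to spare.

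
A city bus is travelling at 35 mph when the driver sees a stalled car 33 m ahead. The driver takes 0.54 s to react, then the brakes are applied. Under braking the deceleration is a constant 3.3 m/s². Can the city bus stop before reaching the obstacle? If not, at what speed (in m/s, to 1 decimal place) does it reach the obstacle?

No — it strikes the obstacle at 9.1 m/s

35 mph × 0.44704 = 15.6464 m/s.
Reaction distance = 15.6464 × 0.54 = 8.449 m.
Braking distance needed to stop: v²/(2a) = 244.810 / 6.600 = 37.092 m, so total needed = 8.449 + 37.092 = 45.541 m > 33 m — it cannot stop.
Distance remaining when braking begins: 33 − 8.449 = 24.551 m.
v² = v₀² − 2a·d = 244.810 − 2 × 3.300 × 24.551 = 82.773 m²/s².
v = √82.773 = 9.098 m/s.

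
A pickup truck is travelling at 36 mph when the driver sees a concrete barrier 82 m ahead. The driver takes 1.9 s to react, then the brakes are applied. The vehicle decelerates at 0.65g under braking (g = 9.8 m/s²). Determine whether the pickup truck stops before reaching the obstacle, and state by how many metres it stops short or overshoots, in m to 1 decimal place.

Yes — it stops 31.1 m short of the obstacle

36 mph × 0.44704 = 16.0934 m/s.
a = 0.65 × 9.8 = 6.370 m/s².
Reaction distance = 16.0934 × 1.9 = 30.577 m.
Braking distance = v²/(2a) = 258.998 / 12.740 = 20.330 m.
Total stopping distance = 30.577 + 20.330 = 50.907 m, vs 82 m available — it stops with 82 − 50.907 = 31.093 m to spare.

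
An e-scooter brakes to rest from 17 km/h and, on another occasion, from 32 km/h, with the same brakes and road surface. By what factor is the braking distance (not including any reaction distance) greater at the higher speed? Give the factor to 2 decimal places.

Braking distance d = v²/(2a), so with a fixed, d ∝ v².
Factor = (32/17)² = 1.8824² = 3.5434.

Factor ≈ 3.54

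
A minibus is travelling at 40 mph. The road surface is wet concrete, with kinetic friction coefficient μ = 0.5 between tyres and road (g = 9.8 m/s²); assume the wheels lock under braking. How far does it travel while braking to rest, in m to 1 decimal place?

Braking distance ≈ 32.6 m

40 mph × 0.44704 = 17.8816 m/s.
a = μg = 0.5 × 9.8 = 4.900 m/s².
Braking distance = v²/(2a) = 17.8816² / (2 × 4.900) = 319.752 / 9.800 = 32.628 m.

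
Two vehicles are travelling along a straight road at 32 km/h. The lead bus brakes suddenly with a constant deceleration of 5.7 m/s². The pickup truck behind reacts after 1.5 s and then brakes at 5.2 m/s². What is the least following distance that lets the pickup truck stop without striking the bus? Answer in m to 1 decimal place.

Minimum gap ≈ 14.0 m

32 km/h ÷ 3.6 = 8.8889 m/s.
Leader travels v²/(2a_L) = 79.013 / 11.400 = 6.931 m before stopping.
Follower covers v·t_r = 8.8889 × 1.5 = 13.333 m while reacting, then v²/(2a_F) = 79.013 / 10.400 = 7.597 m while braking, for a total of 13.333 + 7.597 = 20.930 m.
Since a_F ≤ a_L and the follower starts braking later, the follower is never slower than the leader, so the closest approach is when both have stopped.
Minimum gap = 20.930 − 6.931 = 13.999 m.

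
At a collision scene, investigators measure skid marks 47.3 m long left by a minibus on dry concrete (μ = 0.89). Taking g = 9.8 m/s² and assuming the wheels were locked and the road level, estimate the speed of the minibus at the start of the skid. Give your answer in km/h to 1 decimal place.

Initial speed ≈ 103.4 km/h

Deceleration a = μg = 0.89 × 9.8 = 8.722 m/s².
v = √(2a·d) = √(2 × 8.722 × 47.3) = √825.101 = 28.7246 m/s.
= 28.7246 × 3.6 = 103.409 km/h.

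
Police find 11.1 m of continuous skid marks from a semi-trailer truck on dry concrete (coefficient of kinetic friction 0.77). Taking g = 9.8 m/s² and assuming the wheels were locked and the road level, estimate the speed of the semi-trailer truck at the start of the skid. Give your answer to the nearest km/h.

Initial speed ≈ 47 km/h

Deceleration a = μg = 0.77 × 9.8 = 7.546 m/s².
v = √(2a·d) = √(2 × 7.546 × 11.1) = √167.521 = 12.9430 m/s.
= 12.9430 × 3.6 = 46.595 km/h.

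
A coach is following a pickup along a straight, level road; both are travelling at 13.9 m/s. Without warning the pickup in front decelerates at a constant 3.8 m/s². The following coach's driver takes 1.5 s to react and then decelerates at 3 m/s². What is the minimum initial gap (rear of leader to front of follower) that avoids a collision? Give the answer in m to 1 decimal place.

Leader travels v²/(2a_L) = 193.210 / 7.600 = 25.422 m before stopping.
Follower covers v·t_r = 13.9000 × 1.5 = 20.850 m while reacting, then v²/(2a_F) = 193.210 / 6.000 = 32.202 m while braking, for a total of 20.850 + 32.202 = 53.052 m.
Since a_F ≤ a_L and the follower starts braking later, the follower is never slower than the leader, so the closest approach is when both have stopped.
Minimum gap = 53.052 − 25.422 = 27.630 m.

Minimum gap ≈ 27.6 m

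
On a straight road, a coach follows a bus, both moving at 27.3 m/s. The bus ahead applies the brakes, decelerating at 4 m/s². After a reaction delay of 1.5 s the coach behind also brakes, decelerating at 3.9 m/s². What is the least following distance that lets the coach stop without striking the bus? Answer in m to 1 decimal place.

Leader travels v²/(2a_L) = 745.290 / 8.000 = 93.161 m before stopping.
Follower covers v·t_r = 27.3000 × 1.5 = 40.950 m while reacting, then v²/(2a_F) = 745.290 / 7.800 = 95.550 m while braking, for a total of 40.950 + 95.550 = 136.500 m.
Since a_F ≤ a_L and the follower starts braking later, the follower is never slower than the leader, so the closest approach is when both have stopped.
Minimum gap = 136.500 − 93.161 = 43.339 m.

Minimum gap ≈ 43.3 m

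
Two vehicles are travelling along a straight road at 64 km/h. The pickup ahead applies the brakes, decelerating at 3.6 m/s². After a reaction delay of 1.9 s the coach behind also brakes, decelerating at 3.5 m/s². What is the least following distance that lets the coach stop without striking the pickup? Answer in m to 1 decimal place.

64 km/h ÷ 3.6 = 17.7778 m/s.
Leader travels v²/(2a_L) = 316.050 / 7.200 = 43.896 m before stopping.
Follower covers v·t_r = 17.7778 × 1.9 = 33.778 m while reacting, then v²/(2a_F) = 316.050 / 7.000 = 45.150 m while braking, for a total of 33.778 + 45.150 = 78.928 m.
Since a_F ≤ a_L and the follower starts braking later, the follower is never slower than the leader, so the closest approach is when both have stopped.
Minimum gap = 78.928 − 43.896 = 35.032 m.

Minimum gap ≈ 35.0 m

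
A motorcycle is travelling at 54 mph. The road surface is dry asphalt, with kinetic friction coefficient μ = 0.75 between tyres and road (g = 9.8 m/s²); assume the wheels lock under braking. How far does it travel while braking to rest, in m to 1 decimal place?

Braking distance ≈ 39.6 m

54 mph × 0.44704 = 24.1402 m/s.
a = μg = 0.75 × 9.8 = 7.350 m/s².
Braking distance = v²/(2a) = 24.1402² / (2 × 7.350) = 582.749 / 14.700 = 39.643 m.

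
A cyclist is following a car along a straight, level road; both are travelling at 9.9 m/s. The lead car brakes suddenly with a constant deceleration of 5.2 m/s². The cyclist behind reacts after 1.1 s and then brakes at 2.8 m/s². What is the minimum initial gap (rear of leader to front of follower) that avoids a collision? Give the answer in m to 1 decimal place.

Minimum gap ≈ 19.0 m

Leader travels v²/(2a_L) = 98.010 / 10.400 = 9.424 m before stopping.
Follower covers v·t_r = 9.9000 × 1.1 = 10.890 m while reacting, then v²/(2a_F) = 98.010 / 5.600 = 17.502 m while braking, for a total of 10.890 + 17.502 = 28.392 m.
Since a_F ≤ a_L and the follower starts braking later, the follower is never slower than the leader, so the closest approach is when both have stopped.
Minimum gap = 28.392 − 9.424 = 18.968 m.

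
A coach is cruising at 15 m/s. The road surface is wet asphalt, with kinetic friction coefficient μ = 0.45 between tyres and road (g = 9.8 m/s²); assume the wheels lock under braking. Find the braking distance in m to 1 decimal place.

Braking distance ≈ 25.5 m

a = μg = 0.45 × 9.8 = 4.410 m/s².
Braking distance = v²/(2a) = 15.0000² / (2 × 4.410) = 225.000 / 8.820 = 25.510 m.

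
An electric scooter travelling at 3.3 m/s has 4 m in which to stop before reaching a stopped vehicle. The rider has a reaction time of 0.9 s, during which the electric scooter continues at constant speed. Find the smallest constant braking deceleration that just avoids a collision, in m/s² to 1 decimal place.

Distance covered during reaction = 3.3000 × 0.9 = 2.970 m.
Distance available for braking: 4 − 2.970 = 1.030 m.
v² = 2a·d ⇒ a = v²/(2d) = 3.3000² / (2 × 1.030) = 10.890 / 2.060 = 5.2864 m/s².

Required deceleration ≈ 5.3 m/s²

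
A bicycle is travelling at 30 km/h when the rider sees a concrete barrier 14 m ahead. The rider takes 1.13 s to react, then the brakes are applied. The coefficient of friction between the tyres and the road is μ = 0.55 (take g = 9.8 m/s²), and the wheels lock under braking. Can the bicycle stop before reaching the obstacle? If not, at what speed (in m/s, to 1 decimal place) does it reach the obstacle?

No — it strikes the obstacle at 4.5 m/s

30 km/h ÷ 3.6 = 8.3333 m/s.
a = μg = 0.55 × 9.8 = 5.390 m/s².
Reaction distance = 8.3333 × 1.13 = 9.417 m.
Braking distance needed to stop: v²/(2a) = 69.444 / 10.780 = 6.442 m, so total needed = 9.417 + 6.442 = 15.859 m > 14 m — it cannot stop.
Distance remaining when braking begins: 14 − 9.417 = 4.583 m.
v² = v₀² − 2a·d = 69.444 − 2 × 5.390 × 4.583 = 20.039 m²/s².
v = √20.039 = 4.476 m/s.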